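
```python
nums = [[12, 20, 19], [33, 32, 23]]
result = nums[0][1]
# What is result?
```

Trace:
`nums = [[12, 20, 19], [33, 32, 23]]` → nums = [[12, 20, 19], [33, 32, 23]]
`result = nums[0][1]` → result = 20
So result = 20

Answer: 20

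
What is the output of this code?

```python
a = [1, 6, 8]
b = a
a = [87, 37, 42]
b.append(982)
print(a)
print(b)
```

Key concept: rebinding vs mutation: a is rebound to a new list, b still points at the original.
Step by step:
`a = [1, 6, 8]` → a = [1, 6, 8]
`b = a` → b = [1, 6, 8] (same object as a)
`a = [87, 37, 42]` → a = [87, 37, 42]
`b.append(982)` → b = [1, 6, 8, 982]
`print(a)` → prints [87, 37, 42]
`print(b)` → prints [1, 6, 8, 982]

Answer:
[87, 37, 42]
[1, 6, 8, 982]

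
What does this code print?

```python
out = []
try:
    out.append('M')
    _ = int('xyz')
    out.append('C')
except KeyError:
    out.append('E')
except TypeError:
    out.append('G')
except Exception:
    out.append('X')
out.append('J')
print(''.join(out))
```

Execution trace: 'M' (try body) → 'X' (except Exception) → 'J' (after the try/except). Output: MXJ

Answer: MXJ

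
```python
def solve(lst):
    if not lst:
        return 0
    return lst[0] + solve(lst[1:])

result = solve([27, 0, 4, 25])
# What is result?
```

27 + 0 + 4 + 25 + 0 = 56

Answer: 56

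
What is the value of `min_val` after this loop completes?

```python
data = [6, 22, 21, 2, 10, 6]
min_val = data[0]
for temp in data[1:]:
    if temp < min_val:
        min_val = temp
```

Minimum of [6, 22, 21, 2, 10, 6]
`min_val` takes the values: 6 → 2

Answer: 2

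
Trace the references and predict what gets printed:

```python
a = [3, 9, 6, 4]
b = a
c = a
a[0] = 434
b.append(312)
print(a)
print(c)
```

Key concept: multiple aliases.
Step by step:
`a = [3, 9, 6, 4]` → a = [3, 9, 6, 4]
`b = a` → b = [3, 9, 6, 4] (same object as a)
`c = a` → c = [3, 9, 6, 4] (same object as a, b)
`a[0] = 434` → a = [434, 9, 6, 4] (same object as b, c); b = [434, 9, 6, 4] (same object as a, c); c = [434, 9, 6, 4] (same object as a, b)
`b.append(312)` → a = [434, 9, 6, 4, 312] (same object as b, c); b = [434, 9, 6, 4, 312] (same object as a, c); c = [434, 9, 6, 4, 312] (same object as a, b)
`print(a)` → prints [434, 9, 6, 4, 312]
`print(c)` → prints [434, 9, 6, 4, 312]

Answer:
[434, 9, 6, 4, 312]
[434, 9, 6, 4, 312]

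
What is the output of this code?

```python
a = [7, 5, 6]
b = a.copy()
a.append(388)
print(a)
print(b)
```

Key concept: list.copy() creates independent copy.
Step by step:
`a = [7, 5, 6]` → a = [7, 5, 6]
`b = a.copy()` → b = [7, 5, 6]
`a.append(388)` → a = [7, 5, 6, 388]
`print(a)` → prints [7, 5, 6, 388]
`print(b)` → prints [7, 5, 6]

Answer:
[7, 5, 6, 388]
[7, 5, 6]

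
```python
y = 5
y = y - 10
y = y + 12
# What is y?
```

Trace:
`y = 5` → y = 5
`y = y - 10` → y = -5
`y = y + 12` → y = 7
So y = 7

Answer: 7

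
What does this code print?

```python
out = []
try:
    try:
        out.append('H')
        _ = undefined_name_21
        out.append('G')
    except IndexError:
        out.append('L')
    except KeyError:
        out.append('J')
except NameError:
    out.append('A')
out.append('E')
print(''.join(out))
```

Execution trace: 'H' (inner try body) → 'A' (outer except NameError) → 'E' (after the try/except). Output: HAE

Answer: HAE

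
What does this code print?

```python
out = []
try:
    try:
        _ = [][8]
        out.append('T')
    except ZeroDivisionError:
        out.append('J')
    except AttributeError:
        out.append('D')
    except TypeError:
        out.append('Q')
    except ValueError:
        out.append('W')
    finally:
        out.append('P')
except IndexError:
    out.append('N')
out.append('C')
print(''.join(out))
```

Execution trace: 'P' (finally) → 'N' (outer except IndexError) → 'C' (after the try/except). Output: PNC

Answer: PNC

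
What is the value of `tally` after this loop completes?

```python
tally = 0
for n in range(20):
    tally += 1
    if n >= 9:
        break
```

Loop breaks when n reaches 9, tally is 10
`tally` takes the values: 0 → 1 → 2 → 3 → 4 → 5 → 6 → 7 → 8 → 9 → 10

Answer: 10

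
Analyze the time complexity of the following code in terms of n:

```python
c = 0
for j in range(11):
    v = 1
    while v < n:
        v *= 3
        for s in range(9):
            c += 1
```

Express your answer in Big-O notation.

Each loop level contributes: 1 × log n × 1. Multiplying the contributions gives O(log n).

Answer: O(log n)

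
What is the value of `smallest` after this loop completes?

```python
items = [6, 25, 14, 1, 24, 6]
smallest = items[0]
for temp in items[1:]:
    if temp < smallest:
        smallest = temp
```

Minimum of [6, 25, 14, 1, 24, 6]
`smallest` takes the values: 6 → 1

Answer: 1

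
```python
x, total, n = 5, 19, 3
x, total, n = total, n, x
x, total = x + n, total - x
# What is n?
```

Trace:
`x, total, n = 5, 19, 3` → x = 5; total = 19; n = 3
`x, total, n = total, n, x` → x = 19; total = 3; n = 5
`x, total = x + n, total - x` → x = 24; total = -16
So n = 5

Answer: 5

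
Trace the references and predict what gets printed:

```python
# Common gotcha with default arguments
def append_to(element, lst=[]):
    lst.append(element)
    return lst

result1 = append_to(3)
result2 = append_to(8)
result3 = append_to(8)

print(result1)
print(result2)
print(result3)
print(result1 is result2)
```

Key concept: mutable default argument gotcha.
Step by step:
`result1 = append_to(3)` → result1 = [3]
`result2 = append_to(8)` → result1 = [3, 8] (same object as result2); result2 = [3, 8] (same object as result1)
`result3 = append_to(8)` → result1 = [3, 8, 8] (same object as result2, result3); result2 = [3, 8, 8] (same object as result1, result3); result3 = [3, 8, 8] (same object as result1, result2)
`print(result1)` → prints [3, 8, 8]
`print(result2)` → prints [3, 8, 8]
`print(result3)` → prints [3, 8, 8]
`print(result1 is result2)` → prints True

Answer:
[3, 8, 8]
[3, 8, 8]
[3, 8, 8]
True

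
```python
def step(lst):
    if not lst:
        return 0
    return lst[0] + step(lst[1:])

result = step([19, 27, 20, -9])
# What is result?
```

19 + 27 + 20 + (-9) + 0 = 57

Answer: 57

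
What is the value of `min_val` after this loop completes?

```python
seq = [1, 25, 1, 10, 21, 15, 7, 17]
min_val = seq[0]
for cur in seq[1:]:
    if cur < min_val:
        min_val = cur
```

Minimum of [1, 25, 1, 10, 21, 15, 7, 17]
`min_val` takes the values: 1

Answer: 1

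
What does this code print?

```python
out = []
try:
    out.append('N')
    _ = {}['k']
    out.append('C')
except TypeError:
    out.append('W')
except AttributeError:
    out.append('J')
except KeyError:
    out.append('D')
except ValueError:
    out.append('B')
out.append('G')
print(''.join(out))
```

Execution trace: 'N' (try body) → 'D' (except KeyError) → 'G' (after the try/except). Output: NDG

Answer: NDG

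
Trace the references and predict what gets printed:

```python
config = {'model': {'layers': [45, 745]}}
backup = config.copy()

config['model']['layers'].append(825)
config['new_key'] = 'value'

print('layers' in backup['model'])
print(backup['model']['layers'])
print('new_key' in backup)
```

Key concept: shallow copy gotcha with nested dict.
Step by step:
`config = {'model': {'layers': [45, 745]}}` → config = {'model': {'layers': [45, 745]}}
`backup = config.copy()` → backup = {'model': {'layers': [45, 745]}}
`config['model']['layers'].append(825)` → config = {'model': {'layers': [45, 745, 825]}}; backup = {'model': {'layers': [45, 745, 825]}}
`config['new_key'] = 'value'` → config = {'model': {'layers': [45, 745, 825]}, 'new_key': 'value'}
`print('layers' in backup['model'])` → prints True
`print(backup['model']['layers'])` → prints [45, 745, 825]
`print('new_key' in backup)` → prints False

Answer:
True
[45, 745, 825]
False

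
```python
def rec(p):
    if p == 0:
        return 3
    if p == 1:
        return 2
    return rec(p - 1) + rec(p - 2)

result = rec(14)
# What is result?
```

Build up from base cases: rec(0)=3, rec(1)=2, rec(2)=5, rec(3)=7, rec(4)=12, rec(5)=19, rec(6)=31, ..., rec(14)=1453

Answer: 1453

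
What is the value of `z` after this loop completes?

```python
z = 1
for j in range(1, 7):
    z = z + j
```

Start at 1, add 1 through 6
`z` takes the values: 1 → 2 → 4 → 7 → 11 → 16 → 22

Answer: 22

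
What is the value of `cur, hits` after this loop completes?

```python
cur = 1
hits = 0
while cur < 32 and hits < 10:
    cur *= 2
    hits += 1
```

Double until >= 32 or 10 iterations
`cur, hits` takes the values: (1, 0) → (2, 0) → (2, 1) → (4, 1) → (4, 2) → (8, 2) → (8, 3) → (16, 3) → (16, 4) → (32, 4) → (32, 5)

Answer: 32, 5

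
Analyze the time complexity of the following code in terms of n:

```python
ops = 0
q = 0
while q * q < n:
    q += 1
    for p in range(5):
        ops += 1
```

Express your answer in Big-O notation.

Each loop level contributes: √n × 1. Multiplying the contributions gives O(√n).

Answer: O(√n)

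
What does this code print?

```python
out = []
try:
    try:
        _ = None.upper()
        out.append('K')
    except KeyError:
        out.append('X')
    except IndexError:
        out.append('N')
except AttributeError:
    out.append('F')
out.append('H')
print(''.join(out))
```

Execution trace: 'F' (outer except AttributeError) → 'H' (after the try/except). Output: FH

Answer: FH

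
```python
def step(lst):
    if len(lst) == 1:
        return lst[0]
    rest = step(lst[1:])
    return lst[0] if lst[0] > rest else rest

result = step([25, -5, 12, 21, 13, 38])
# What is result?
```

Recursive max over [25, -5, 12, 21, 13, 38] = 38

Answer: 38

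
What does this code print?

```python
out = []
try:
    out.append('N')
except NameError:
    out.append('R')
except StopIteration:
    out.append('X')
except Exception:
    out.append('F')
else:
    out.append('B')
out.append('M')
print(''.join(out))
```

Execution trace: 'N' (try body, no exception) → 'B' (else) → 'M' (after the try/except). Output: NBM

Answer: NBM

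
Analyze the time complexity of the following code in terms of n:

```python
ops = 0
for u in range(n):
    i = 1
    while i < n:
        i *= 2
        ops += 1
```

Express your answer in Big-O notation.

Each loop level contributes: n × log n. Multiplying the contributions gives O(n log n).

Answer: O(n log n)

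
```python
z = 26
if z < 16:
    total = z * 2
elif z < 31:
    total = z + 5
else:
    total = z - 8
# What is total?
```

Trace:
`z = 26` → z = 26
`if z < 16: ...` → z < 16 is False, z < 31 is True → total = 31
So total = 31

Answer: 31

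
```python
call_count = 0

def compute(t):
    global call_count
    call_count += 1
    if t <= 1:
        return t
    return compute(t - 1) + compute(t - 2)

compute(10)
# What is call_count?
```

Calls(t) = 1 + Calls(t-1) + Calls(t-2); Calls(0)=Calls(1)=1. For t=10 this gives 177.

Answer: 177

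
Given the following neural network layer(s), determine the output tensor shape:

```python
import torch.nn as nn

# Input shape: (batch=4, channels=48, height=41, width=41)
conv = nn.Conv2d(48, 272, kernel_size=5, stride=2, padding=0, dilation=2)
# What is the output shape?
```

Input: (4, 48, 41, 41) -> Output: (4, 272, 17, 17)

Answer: (4, 272, 17, 17)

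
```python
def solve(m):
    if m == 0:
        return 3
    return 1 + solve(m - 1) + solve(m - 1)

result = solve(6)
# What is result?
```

solve(m) = 1 + 2·solve(m-1), solve(0)=3. Closed form: (3+1)·2^6 - 1 = 255.

Answer: 255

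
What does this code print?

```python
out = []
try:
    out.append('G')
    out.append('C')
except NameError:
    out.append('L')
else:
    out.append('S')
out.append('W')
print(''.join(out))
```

Execution trace: 'G' (try body) → 'C' (try body, no exception) → 'S' (else) → 'W' (after the try/except). Output: GCSW

Answer: GCSW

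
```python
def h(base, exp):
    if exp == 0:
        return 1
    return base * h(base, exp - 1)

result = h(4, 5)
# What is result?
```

h(4, 5) = 4 * 4 * 4 * 4 * 4 = 1024

Answer: 1024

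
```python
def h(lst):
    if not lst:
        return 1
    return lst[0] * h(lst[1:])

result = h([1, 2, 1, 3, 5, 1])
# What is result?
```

Product over [1, 2, 1, 3, 5, 1] = 1 * 2 * 1 * 3 * 5 * 1 = 30

Answer: 30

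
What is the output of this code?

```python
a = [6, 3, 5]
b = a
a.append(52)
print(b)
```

Key concept: basic list aliasing.
Step by step:
`a = [6, 3, 5]` → a = [6, 3, 5]
`b = a` → b = [6, 3, 5] (same object as a)
`a.append(52)` → a = [6, 3, 5, 52] (same object as b); b = [6, 3, 5, 52] (same object as a)
`print(b)` → prints [6, 3, 5, 52]

Answer: [6, 3, 5, 52]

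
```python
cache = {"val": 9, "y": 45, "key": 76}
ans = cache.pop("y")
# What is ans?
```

Trace:
`cache = {"val": 9, "y": 45, "key": 76}` → cache = {'val': 9, 'y': 45, 'key': 76}
`ans = cache.pop("y")` → cache = {'val': 9, 'key': 76}; ans = 45
So ans = 45

Answer: 45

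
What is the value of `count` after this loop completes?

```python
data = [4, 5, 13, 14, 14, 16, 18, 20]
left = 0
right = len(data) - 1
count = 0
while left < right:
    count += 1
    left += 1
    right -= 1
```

Iterations until pointers meet (list length 8)
`count` takes the values: 0 → 1 → 2 → 3 → 4

Answer: 4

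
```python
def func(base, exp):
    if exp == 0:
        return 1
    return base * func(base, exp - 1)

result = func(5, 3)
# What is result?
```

func(5, 3) = 5 * 5 * 5 = 125

Answer: 125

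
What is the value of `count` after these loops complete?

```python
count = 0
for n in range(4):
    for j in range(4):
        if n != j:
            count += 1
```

4² - 4 (exclude diagonal)
`count` takes the values: 0 → 1 → 2 → 3 → 4 → 5 → 6 → 7 → 8 → 9 → 10 → 11 → 12

Answer: 12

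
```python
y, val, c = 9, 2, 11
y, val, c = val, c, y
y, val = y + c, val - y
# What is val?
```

Trace:
`y, val, c = 9, 2, 11` → y = 9; val = 2; c = 11
`y, val, c = val, c, y` → y = 2; val = 11; c = 9
`y, val = y + c, val - y` → y = 11; val = 9
So val = 9

Answer: 9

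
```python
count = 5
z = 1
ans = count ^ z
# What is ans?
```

Trace:
`count = 5` → count = 5
`z = 1` → z = 1
`ans = count ^ z` → ans = 4
So ans = 4

Answer: 4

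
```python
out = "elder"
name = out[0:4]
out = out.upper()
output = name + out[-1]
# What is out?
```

Trace:
`out = "elder"` → out = 'elder'
`name = out[0:4]` → name = 'elde'
`out = out.upper()` → out = 'ELDER'
`output = name + out[-1]` → output = 'eldeR'
So out = 'ELDER'

Answer: 'ELDER'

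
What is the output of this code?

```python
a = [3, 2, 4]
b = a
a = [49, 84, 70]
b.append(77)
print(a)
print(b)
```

Key concept: rebinding vs mutation: a is rebound to a new list, b still points at the original.
Step by step:
`a = [3, 2, 4]` → a = [3, 2, 4]
`b = a` → b = [3, 2, 4] (same object as a)
`a = [49, 84, 70]` → a = [49, 84, 70]
`b.append(77)` → b = [3, 2, 4, 77]
`print(a)` → prints [49, 84, 70]
`print(b)` → prints [3, 2, 4, 77]

Answer:
[49, 84, 70]
[3, 2, 4, 77]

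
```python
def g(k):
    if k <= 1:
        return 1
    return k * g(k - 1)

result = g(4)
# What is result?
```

g(4) = 4 * 3 * 2 * 1 = 24

Answer: 24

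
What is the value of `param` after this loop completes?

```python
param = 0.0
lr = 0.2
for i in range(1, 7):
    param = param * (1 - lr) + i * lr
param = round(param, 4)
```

Moving average with lr=0.2
`param` takes the values: 0.0 → 0.2 → 0.56 → 1.048 → 1.6384 → 2.31072 → 3.048576 → 3.0486

Answer: 3.0486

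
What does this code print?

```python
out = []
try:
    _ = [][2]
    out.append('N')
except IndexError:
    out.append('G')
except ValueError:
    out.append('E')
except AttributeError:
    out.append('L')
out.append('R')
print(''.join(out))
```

Execution trace: 'G' (except IndexError) → 'R' (after the try/except). Output: GR

Answer: GR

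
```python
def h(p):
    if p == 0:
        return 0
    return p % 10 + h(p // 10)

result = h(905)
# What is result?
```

Sum of digits of 905: 5 + 0 + 9 = 14

Answer: 14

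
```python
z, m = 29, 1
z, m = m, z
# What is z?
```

Trace:
`z, m = 29, 1` → z = 29; m = 1
`z, m = m, z` → z = 1; m = 29
So z = 1

Answer: 1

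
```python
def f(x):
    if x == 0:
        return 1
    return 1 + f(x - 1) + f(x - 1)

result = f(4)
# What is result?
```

f(x) = 1 + 2·f(x-1), f(0)=1. Closed form: (1+1)·2^4 - 1 = 31.

Answer: 31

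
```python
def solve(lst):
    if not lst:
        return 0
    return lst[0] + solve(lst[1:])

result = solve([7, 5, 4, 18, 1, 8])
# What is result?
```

7 + 5 + 4 + 18 + 1 + 8 + 0 = 43

Answer: 43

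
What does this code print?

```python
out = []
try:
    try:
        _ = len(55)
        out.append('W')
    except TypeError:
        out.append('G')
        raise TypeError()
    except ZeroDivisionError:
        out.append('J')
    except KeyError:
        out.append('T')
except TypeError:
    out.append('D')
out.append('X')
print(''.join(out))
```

Execution trace: 'G' (inner except TypeError) → 'D' (outer except TypeError) → 'X' (after the try/except). Output: GDX

Answer: GDX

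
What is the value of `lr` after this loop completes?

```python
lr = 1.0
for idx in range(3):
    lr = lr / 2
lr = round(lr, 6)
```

Halving LR 3 times: 1 / 2^3
`lr` takes the values: 1.0 → 0.5 → 0.25 → 0.125

Answer: 0.125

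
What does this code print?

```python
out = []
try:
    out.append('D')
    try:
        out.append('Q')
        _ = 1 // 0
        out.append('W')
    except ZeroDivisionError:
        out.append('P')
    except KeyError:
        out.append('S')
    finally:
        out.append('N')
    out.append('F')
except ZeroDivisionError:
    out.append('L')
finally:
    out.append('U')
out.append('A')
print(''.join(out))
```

Execution trace: 'D' (try body) → 'Q' (inner try body) → 'P' (inner except ZeroDivisionError) → 'N' (inner finally) → 'F' (try body, no exception) → 'U' (finally) → 'A' (after the try/except). Output: DQPNFUA

Answer: DQPNFUA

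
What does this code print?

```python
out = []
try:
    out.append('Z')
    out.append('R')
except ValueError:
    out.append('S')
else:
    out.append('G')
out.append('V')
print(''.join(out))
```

Execution trace: 'Z' (try body) → 'R' (try body, no exception) → 'G' (else) → 'V' (after the try/except). Output: ZRGV

Answer: ZRGV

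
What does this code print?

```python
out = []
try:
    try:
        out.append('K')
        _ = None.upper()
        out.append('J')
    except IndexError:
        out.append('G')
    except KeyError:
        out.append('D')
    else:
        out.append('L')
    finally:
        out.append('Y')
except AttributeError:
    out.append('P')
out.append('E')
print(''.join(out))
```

Execution trace: 'K' (try body) → 'Y' (finally) → 'P' (outer except AttributeError) → 'E' (after the try/except). Output: KYPE

Answer: KYPE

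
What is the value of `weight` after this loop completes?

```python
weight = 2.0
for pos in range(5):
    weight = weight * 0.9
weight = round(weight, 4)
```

Exponential decay: 2.0 * 0.9^5
`weight` takes the values: 2.0 → 1.8 → 1.62 → 1.458 → 1.3122 → 1.18098 → 1.181

Answer: 1.181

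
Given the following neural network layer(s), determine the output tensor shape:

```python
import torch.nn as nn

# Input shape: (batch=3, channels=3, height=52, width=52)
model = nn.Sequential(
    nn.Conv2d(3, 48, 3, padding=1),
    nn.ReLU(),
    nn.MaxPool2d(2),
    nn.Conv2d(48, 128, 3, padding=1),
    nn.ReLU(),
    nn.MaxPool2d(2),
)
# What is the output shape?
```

Input: (3, 3, 52, 52) -> after first Conv2d: (3, 48, 52, 52) -> after first MaxPool2d: (3, 48, 26, 26) -> after second Conv2d: (3, 128, 26, 26) -> Output: (3, 128, 13, 13)

Answer: (3, 128, 13, 13)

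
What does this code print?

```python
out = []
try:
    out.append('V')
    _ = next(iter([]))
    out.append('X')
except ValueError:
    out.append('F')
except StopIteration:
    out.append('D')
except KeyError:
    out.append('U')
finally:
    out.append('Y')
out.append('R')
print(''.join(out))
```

Execution trace: 'V' (try body) → 'D' (except StopIteration) → 'Y' (finally) → 'R' (after the try/except). Output: VDYR

Answer: VDYR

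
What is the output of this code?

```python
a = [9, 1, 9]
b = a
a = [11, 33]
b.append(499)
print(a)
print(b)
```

Key concept: rebinding vs mutation: a is rebound to a new list, b still points at the original.
Step by step:
`a = [9, 1, 9]` → a = [9, 1, 9]
`b = a` → b = [9, 1, 9] (same object as a)
`a = [11, 33]` → a = [11, 33]
`b.append(499)` → b = [9, 1, 9, 499]
`print(a)` → prints [11, 33]
`print(b)` → prints [9, 1, 9, 499]

Answer:
[11, 33]
[9, 1, 9, 499]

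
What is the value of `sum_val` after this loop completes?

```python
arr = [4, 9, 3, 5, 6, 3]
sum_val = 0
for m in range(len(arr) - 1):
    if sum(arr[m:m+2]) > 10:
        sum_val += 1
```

Count windows with sum > 10
`sum_val` takes the values: 0 → 1 → 2 → 3

Answer: 3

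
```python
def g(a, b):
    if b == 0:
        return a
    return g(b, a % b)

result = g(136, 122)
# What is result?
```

g(136, 122) -> g(122, 14) -> g(14, 10) -> g(10, 4) -> g(4, 2) -> g(2, 0) -> 2

Answer: 2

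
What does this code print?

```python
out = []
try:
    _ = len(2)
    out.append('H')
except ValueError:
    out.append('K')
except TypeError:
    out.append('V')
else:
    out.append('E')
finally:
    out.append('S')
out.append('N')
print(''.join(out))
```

Execution trace: 'V' (except TypeError) → 'S' (finally) → 'N' (after the try/except). Output: VSN

Answer: VSN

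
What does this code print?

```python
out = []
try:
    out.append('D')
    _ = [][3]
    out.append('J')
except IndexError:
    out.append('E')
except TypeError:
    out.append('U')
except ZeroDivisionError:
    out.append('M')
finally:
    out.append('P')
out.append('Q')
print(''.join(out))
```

Execution trace: 'D' (try body) → 'E' (except IndexError) → 'P' (finally) → 'Q' (after the try/except). Output: DEPQ

Answer: DEPQ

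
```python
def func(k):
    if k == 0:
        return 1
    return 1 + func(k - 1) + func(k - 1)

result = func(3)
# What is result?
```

func(k) = 1 + 2·func(k-1), func(0)=1. Closed form: (1+1)·2^3 - 1 = 15.

Answer: 15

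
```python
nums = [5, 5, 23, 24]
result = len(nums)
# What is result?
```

Trace:
`nums = [5, 5, 23, 24]` → nums = [5, 5, 23, 24]
`result = len(nums)` → result = 4
So result = 4

Answer: 4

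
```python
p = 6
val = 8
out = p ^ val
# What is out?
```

Trace:
`p = 6` → p = 6
`val = 8` → val = 8
`out = p ^ val` → out = 14
So out = 14

Answer: 14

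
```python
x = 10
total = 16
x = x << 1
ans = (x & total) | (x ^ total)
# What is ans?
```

Trace:
`x = 10` → x = 10
`total = 16` → total = 16
`x = x << 1` → x = 20
`ans = (x & total) | (x ^ total)` → ans = 20
So ans = 20

Answer: 20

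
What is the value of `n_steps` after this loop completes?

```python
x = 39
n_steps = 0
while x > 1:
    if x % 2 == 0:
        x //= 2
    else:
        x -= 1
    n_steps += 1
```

Steps to reduce 39 to 1
`n_steps` takes the values: 0 → 1 → 2 → 3 → 4 → 5 → 6 → 7 → 8

Answer: 8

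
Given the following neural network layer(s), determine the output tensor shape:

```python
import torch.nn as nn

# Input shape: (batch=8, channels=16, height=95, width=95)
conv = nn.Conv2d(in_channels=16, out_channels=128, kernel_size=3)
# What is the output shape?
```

Input: (8, 16, 95, 95) -> Output: (8, 128, 93, 93)

Answer: (8, 128, 93, 93)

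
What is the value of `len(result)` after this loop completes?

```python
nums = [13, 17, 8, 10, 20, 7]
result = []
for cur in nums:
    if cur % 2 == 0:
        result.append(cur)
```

Count even numbers in [13, 17, 8, 10, 20, 7]
`result` takes the values: [] → [8] → [8, 10] → [8, 10, 20]
So `len(result)` = 3

Answer: 3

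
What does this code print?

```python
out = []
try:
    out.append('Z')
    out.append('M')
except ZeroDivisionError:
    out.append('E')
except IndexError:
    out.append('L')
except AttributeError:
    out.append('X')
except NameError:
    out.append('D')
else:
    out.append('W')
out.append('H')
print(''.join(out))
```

Execution trace: 'Z' (try body) → 'M' (try body, no exception) → 'W' (else) → 'H' (after the try/except). Output: ZMWH

Answer: ZMWH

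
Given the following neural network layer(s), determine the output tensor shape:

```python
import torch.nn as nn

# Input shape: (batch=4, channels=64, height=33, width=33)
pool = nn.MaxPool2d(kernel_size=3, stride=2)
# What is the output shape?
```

Input: (4, 64, 33, 33) -> Output: (4, 64, 16, 16)

Answer: (4, 64, 16, 16)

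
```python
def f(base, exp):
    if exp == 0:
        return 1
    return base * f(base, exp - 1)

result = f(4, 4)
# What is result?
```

f(4, 4) = 4 * 4 * 4 * 4 = 256

Answer: 256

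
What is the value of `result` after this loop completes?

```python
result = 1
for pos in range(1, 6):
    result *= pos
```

5! = 120
`result` takes the values: 1 → 2 → 6 → 24 → 120

Answer: 120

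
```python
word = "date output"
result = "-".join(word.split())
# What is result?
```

Trace:
`word = "date output"` → word = 'date output'
`result = "-".join(word.split())` → result = 'date-output'
So result = 'date-output'

Answer: 'date-output'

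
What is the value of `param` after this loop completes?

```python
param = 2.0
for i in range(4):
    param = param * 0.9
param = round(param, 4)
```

Exponential decay: 2.0 * 0.9^4
`param` takes the values: 2.0 → 1.8 → 1.62 → 1.458 → 1.3122

Answer: 1.3122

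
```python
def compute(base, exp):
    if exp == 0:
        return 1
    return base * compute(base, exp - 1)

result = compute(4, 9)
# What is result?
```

compute(4, 9) = 4 * 4 * 4 * 4 * 4 * 4 * 4 * 4 * 4 = 262144

Answer: 262144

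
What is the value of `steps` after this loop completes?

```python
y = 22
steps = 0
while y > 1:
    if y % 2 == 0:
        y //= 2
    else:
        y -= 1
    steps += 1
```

Steps to reduce 22 to 1
`steps` takes the values: 0 → 1 → 2 → 3 → 4 → 5 → 6

Answer: 6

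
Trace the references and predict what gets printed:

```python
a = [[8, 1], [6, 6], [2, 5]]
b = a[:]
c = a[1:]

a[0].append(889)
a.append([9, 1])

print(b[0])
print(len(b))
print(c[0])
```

Key concept: slice with nested mutation.
Step by step:
`a = [[8, 1], [6, 6], [2, 5]]` → a = [[8, 1], [6, 6], [2, 5]]
`b = a[:]` → b = [[8, 1], [6, 6], [2, 5]]
`c = a[1:]` → c = [[6, 6], [2, 5]]
`a[0].append(889)` → a = [[8, 1, 889], [6, 6], [2, 5]]; b = [[8, 1, 889], [6, 6], [2, 5]]
`a.append([9, 1])` → a = [[8, 1, 889], [6, 6], [2, 5], [9, 1]]
`print(b[0])` → prints [8, 1, 889]
`print(len(b))` → prints 3
`print(c[0])` → prints [6, 6]

Answer:
[8, 1, 889]
3
[6, 6]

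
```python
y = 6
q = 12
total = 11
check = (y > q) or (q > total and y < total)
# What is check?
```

Trace:
`y = 6` → y = 6
`q = 12` → q = 12
`total = 11` → total = 11
`check = (y > q) or (q > total and y < total)` → check = True
So check = True

Answer: True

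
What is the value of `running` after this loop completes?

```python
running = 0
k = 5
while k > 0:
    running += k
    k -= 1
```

Sum 5 down to 1
`running` takes the values: 0 → 5 → 9 → 12 → 14 → 15

Answer: 15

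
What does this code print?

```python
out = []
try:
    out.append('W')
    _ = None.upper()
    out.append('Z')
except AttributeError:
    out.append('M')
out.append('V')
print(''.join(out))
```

Execution trace: 'W' (try body) → 'M' (except AttributeError) → 'V' (after the try/except). Output: WMV

Answer: WMV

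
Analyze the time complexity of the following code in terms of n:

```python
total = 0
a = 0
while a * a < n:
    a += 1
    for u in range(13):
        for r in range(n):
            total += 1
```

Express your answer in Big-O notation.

Each loop level contributes: √n × 1 × n. Multiplying the contributions gives O(n√n).

Answer: O(n√n)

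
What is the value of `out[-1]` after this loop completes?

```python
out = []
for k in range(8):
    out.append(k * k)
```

Last element of squares 0 to 7
`out` takes the values: [] → [0] → [0, 1] → [0, 1, 4] → [0, 1, 4, 9] → [0, 1, 4, 9, 16] → [0, 1, 4, 9, 16, 25] → [0, 1, 4, 9, 16, 25, 36] → [0, 1, 4, 9, 16, 25, 36, 49]
So `out[-1]` = 49

Answer: 49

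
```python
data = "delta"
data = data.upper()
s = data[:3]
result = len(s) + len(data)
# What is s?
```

Trace:
`data = "delta"` → data = 'delta'
`data = data.upper()` → data = 'DELTA'
`s = data[:3]` → s = 'DEL'
`result = len(s) + len(data)` → result = 8
So s = 'DEL'

Answer: 'DEL'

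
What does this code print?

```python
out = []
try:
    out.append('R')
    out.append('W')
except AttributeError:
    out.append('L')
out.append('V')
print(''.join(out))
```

Execution trace: 'R' (try body) → 'W' (try body, no exception) → 'V' (after the try/except). Output: RWV

Answer: RWV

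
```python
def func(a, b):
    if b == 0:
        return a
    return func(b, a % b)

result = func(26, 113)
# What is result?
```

func(26, 113) -> func(113, 26) -> func(26, 9) -> func(9, 8) -> func(8, 1) -> func(1, 0) -> 1

Answer: 1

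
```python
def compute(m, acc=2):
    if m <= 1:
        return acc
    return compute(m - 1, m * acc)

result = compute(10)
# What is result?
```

Accumulator trace (n, acc): (10, 2) -> (9, 20) -> (8, 180) -> (7, 1440) -> (6, 10080) -> (5, 60480) -> (4, 302400) -> (3, 1209600) -> (2, 3628800) -> (1, 7257600) -> return 7257600

Answer: 7257600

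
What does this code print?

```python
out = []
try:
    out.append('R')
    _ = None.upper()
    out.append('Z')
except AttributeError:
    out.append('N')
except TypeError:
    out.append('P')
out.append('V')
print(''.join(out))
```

Execution trace: 'R' (try body) → 'N' (except AttributeError) → 'V' (after the try/except). Output: RNV

Answer: RNV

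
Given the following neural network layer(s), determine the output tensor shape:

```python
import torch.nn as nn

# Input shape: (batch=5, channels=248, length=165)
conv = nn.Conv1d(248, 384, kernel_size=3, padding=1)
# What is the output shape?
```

Input: (5, 248, 165) -> Output: (5, 384, 165)

Answer: (5, 384, 165)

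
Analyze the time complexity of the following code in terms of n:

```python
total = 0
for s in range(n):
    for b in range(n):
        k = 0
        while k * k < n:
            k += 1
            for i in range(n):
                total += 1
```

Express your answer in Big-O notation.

Each loop level contributes: n × n × √n × n. Multiplying the contributions gives O(n^3√n).

Answer: O(n^3√n)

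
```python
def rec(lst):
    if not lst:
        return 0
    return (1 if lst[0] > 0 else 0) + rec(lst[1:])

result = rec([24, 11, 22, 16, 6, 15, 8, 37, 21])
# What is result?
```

Count of positive elements in [24, 11, 22, 16, 6, 15, 8, 37, 21] = 9

Answer: 9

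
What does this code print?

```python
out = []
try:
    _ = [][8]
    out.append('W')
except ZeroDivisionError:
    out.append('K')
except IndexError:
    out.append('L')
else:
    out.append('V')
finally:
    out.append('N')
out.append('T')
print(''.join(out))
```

Execution trace: 'L' (except IndexError) → 'N' (finally) → 'T' (after the try/except). Output: LNT

Answer: LNT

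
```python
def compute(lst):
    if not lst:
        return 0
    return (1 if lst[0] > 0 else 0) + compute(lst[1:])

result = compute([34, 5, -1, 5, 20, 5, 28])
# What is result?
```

Count of positive elements in [34, 5, -1, 5, 20, 5, 28] = 6

Answer: 6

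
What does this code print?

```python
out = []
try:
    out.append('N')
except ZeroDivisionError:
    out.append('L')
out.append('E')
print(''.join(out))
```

Execution trace: 'N' (try body, no exception) → 'E' (after the try/except). Output: NE

Answer: NE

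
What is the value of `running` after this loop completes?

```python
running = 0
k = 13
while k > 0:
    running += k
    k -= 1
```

Sum 13 down to 1
`running` takes the values: 0 → 13 → 25 → 36 → 46 → 55 → 63 → 70 → 76 → 81 → 85 → 88 → 90 → 91

Answer: 91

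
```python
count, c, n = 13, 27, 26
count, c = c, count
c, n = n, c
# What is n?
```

Trace:
`count, c, n = 13, 27, 26` → count = 13; c = 27; n = 26
`count, c = c, count` → count = 27; c = 13
`c, n = n, c` → c = 26; n = 13
So n = 13

Answer: 13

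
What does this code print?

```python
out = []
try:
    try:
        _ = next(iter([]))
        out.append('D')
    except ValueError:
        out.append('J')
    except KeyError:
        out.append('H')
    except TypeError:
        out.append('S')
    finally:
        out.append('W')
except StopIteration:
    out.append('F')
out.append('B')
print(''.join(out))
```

Execution trace: 'W' (finally) → 'F' (outer except StopIteration) → 'B' (after the try/except). Output: WFB

Answer: WFB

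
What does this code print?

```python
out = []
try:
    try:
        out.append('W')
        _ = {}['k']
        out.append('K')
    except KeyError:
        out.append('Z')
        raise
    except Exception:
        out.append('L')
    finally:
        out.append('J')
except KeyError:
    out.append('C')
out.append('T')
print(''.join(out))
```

Execution trace: 'W' (inner try body) → 'Z' (inner except KeyError) → 'J' (inner finally) → 'C' (outer except KeyError) → 'T' (after the try/except). Output: WZJCT

Answer: WZJCT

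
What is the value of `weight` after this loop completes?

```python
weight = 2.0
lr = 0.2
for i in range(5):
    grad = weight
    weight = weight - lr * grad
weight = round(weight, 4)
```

Gradient descent: w = 2.0 * (1 - 0.2)^5
`weight` takes the values: 2.0 → 1.6 → 1.28 → 1.024 → 0.8192 → 0.65536 → 0.6554

Answer: 0.6554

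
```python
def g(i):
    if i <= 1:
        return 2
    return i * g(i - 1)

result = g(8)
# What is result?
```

g(8) = 8 * 7 * 6 * 5 * 4 * 3 * 2 * 2 = 80640

Answer: 80640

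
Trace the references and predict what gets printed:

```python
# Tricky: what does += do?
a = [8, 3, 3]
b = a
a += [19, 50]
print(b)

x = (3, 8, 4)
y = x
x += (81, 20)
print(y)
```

Key concept: += behavior differs for mutable vs immutable.
Step by step:
`a = [8, 3, 3]` → a = [8, 3, 3]
`b = a` → b = [8, 3, 3] (same object as a)
`a += [19, 50]` → a = [8, 3, 3, 19, 50] (same object as b); b = [8, 3, 3, 19, 50] (same object as a)
`print(b)` → prints [8, 3, 3, 19, 50]
`x = (3, 8, 4)` → x = (3, 8, 4)
`y = x` → y = (3, 8, 4)
`x += (81, 20)` → x = (3, 8, 4, 81, 20)
`print(y)` → prints (3, 8, 4)

Answer:
[8, 3, 3, 19, 50]
(3, 8, 4)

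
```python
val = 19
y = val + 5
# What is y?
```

Trace:
`val = 19` → val = 19
`y = val + 5` → y = 24
So y = 24

Answer: 24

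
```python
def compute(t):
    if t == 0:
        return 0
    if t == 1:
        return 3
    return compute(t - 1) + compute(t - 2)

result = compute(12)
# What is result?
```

Build up from base cases: compute(0)=0, compute(1)=3, compute(2)=3, compute(3)=6, compute(4)=9, compute(5)=15, compute(6)=24, ..., compute(12)=432

Answer: 432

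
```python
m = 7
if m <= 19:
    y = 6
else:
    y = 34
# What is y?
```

Trace:
`m = 7` → m = 7
`if m <= 19: ...` → m <= 19 is True → y = 6
So y = 6

Answer: 6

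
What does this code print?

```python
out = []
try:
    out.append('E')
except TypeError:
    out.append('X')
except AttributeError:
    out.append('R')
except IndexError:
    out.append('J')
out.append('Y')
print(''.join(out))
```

Execution trace: 'E' (try body, no exception) → 'Y' (after the try/except). Output: EY

Answer: EY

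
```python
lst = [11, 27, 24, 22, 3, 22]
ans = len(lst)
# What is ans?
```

Trace:
`lst = [11, 27, 24, 22, 3, 22]` → lst = [11, 27, 24, 22, 3, 22]
`ans = len(lst)` → ans = 6
So ans = 6

Answer: 6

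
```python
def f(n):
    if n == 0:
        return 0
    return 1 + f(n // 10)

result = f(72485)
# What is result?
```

Count of digits of 72485: 5

Answer: 5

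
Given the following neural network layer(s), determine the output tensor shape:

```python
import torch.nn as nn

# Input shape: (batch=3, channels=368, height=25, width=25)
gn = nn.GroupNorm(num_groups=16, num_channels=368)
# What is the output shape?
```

Input: (3, 368, 25, 25) -> Output: (3, 368, 25, 25)

Answer: (3, 368, 25, 25)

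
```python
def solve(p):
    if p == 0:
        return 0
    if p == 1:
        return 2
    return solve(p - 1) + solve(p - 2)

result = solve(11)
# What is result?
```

Build up from base cases: solve(0)=0, solve(1)=2, solve(2)=2, solve(3)=4, solve(4)=6, solve(5)=10, solve(6)=16, ..., solve(11)=178

Answer: 178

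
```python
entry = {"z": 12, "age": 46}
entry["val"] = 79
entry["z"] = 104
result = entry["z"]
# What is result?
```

Trace:
`entry = {"z": 12, "age": 46}` → entry = {'z': 12, 'age': 46}
`entry["val"] = 79` → entry = {'z': 12, 'age': 46, 'val': 79}
`entry["z"] = 104` → entry = {'z': 104, 'age': 46, 'val': 79}
`result = entry["z"]` → result = 104
So result = 104

Answer: 104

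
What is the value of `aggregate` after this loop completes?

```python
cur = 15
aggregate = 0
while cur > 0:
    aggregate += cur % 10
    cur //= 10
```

Sum digits of 15
`aggregate` takes the values: 0 → 5 → 6

Answer: 6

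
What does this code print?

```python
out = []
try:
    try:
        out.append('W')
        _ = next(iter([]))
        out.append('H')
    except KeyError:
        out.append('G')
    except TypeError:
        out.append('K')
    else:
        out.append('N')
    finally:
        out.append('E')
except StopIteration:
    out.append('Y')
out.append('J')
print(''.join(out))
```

Execution trace: 'W' (try body) → 'E' (finally) → 'Y' (outer except StopIteration) → 'J' (after the try/except). Output: WEYJ

Answer: WEYJ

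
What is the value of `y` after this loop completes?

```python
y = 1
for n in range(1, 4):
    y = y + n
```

Start at 1, add 1 through 3
`y` takes the values: 1 → 2 → 4 → 7

Answer: 7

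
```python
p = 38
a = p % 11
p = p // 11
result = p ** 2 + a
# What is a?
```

Trace:
`p = 38` → p = 38
`a = p % 11` → a = 5
`p = p // 11` → p = 3
`result = p ** 2 + a` → result = 14
So a = 5

Answer: 5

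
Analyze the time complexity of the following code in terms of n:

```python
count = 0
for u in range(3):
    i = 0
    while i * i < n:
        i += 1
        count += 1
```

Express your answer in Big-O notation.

Each loop level contributes: 1 × √n. Multiplying the contributions gives O(√n).

Answer: O(√n)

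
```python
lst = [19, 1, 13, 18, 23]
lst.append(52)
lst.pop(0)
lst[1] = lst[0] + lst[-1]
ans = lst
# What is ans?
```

Trace:
`lst = [19, 1, 13, 18, 23]` → lst = [19, 1, 13, 18, 23]
`lst.append(52)` → lst = [19, 1, 13, 18, 23, 52]
`lst.pop(0)` → lst = [1, 13, 18, 23, 52]
`lst[1] = lst[0] + lst[-1]` → lst = [1, 53, 18, 23, 52]
`ans = lst` → ans = [1, 53, 18, 23, 52]
So ans = [1, 53, 18, 23, 52]

Answer: [1, 53, 18, 23, 52]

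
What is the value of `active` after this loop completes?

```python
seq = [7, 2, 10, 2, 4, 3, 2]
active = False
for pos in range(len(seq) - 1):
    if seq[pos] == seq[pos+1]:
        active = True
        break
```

Check consecutive duplicates in [7, 2, 10, 2, 4, 3, 2]
`active` takes the values: False

Answer: False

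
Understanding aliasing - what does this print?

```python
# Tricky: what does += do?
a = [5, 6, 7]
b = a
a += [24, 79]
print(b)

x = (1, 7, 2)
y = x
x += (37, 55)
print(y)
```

Key concept: += behavior differs for mutable vs immutable.
Step by step:
`a = [5, 6, 7]` → a = [5, 6, 7]
`b = a` → b = [5, 6, 7] (same object as a)
`a += [24, 79]` → a = [5, 6, 7, 24, 79] (same object as b); b = [5, 6, 7, 24, 79] (same object as a)
`print(b)` → prints [5, 6, 7, 24, 79]
`x = (1, 7, 2)` → x = (1, 7, 2)
`y = x` → y = (1, 7, 2)
`x += (37, 55)` → x = (1, 7, 2, 37, 55)
`print(y)` → prints (1, 7, 2)

Answer:
[5, 6, 7, 24, 79]
(1, 7, 2)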